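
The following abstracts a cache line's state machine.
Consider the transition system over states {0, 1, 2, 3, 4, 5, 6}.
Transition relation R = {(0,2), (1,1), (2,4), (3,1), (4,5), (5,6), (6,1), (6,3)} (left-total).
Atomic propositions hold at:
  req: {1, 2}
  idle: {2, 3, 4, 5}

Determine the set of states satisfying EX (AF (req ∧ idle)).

Sat(req ∧ idle) = {2}
AF (req ∧ idle): least fixpoint, start Z0 = {2}, add states with every successor in Z. Z1 = {0, 2}; fixed.
Sat(AF (req ∧ idle)) = {0, 2}
Sat(EX (AF (req ∧ idle))) = {s : some successor in {0, 2}} = {0}

{0}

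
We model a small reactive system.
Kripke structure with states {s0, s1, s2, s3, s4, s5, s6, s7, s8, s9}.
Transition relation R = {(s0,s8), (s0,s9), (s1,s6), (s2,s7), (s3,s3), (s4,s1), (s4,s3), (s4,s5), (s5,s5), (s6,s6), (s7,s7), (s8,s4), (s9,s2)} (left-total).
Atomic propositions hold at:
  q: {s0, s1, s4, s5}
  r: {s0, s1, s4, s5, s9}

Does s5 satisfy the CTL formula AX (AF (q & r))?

Sat(q & r) = {s0, s1, s4, s5}
AF (q & r): least fixpoint, start Z0 = {s0, s1, s4, s5}, add states with every successor in Z. Z1 = {s0, s1, s4, s5, s8}; fixed.
Sat(AF (q & r)) = {s0, s1, s4, s5, s8}
Sat(AX (AF (q & r))) = {s : every successor in {s0, s1, s4, s5, s8}} = {s5, s8}
s5 ∈ Sat(AX (AF (q & r))) = {s5, s8}, so the formula holds at s5.

Yes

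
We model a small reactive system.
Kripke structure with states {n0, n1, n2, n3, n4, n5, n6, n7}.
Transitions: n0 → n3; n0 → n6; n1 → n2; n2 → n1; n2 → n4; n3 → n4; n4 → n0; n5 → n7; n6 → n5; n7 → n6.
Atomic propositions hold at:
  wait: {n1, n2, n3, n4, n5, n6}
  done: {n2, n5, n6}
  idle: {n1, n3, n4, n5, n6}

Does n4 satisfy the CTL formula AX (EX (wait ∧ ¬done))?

Sat(¬done) = {n0, n1, n3, n4, n7}
Sat(wait ∧ ¬done) = {n1, n3, n4}
Sat(EX (wait ∧ ¬done)) = {s : some successor in {n1, n3, n4}} = {n0, n2, n3}
Sat(AX (EX (wait ∧ ¬done))) = {s : every successor in {n0, n2, n3}} = {n1, n4}
n4 ∈ Sat(AX (EX (wait ∧ ¬done))) = {n1, n4}, so the formula holds at n4.

Yes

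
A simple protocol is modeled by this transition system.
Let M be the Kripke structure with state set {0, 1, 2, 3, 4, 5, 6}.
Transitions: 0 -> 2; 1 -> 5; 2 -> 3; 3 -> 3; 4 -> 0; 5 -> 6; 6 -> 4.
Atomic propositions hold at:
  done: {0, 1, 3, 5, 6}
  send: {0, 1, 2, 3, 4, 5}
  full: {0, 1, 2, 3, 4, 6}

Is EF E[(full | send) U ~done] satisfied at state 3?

Sat(full | send) = {0, 1, 2, 3, 4, 5, 6}
Sat(~done) = {2, 4}
E[(full | send) U ~done]: least fixpoint, start Z0 = Sat(~done) = {2, 4}, add states in Sat(full | send) with some successor in Z. Z1 = {0, 2, 4, 6}; Z2 = {0, 2, 4, 5, 6}; Z3 = {0, 1, 2, 4, 5, 6}; fixed.
Sat(E[(full | send) U ~done]) = {0, 1, 2, 4, 5, 6}
EF E[(full | send) U ~done]: least fixpoint, start Z0 = {0, 1, 2, 4, 5, 6}, add states with some successor in Z. Already a fixed point.
Sat(EF E[(full | send) U ~done]) = {0, 1, 2, 4, 5, 6}
3 ∉ Sat(EF E[(full | send) U ~done]) = {0, 1, 2, 4, 5, 6}, so the formula does not hold at 3.

No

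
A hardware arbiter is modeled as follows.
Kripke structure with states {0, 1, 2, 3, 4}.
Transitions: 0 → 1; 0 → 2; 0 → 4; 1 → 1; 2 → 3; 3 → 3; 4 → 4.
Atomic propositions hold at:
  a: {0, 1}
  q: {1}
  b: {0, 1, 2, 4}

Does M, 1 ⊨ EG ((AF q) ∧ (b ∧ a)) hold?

AF q: least fixpoint, start Z0 = {1}, add states with every successor in Z. Already a fixed point.
Sat(AF q) = {1}
Sat(b ∧ a) = {0, 1}
Sat((AF q) ∧ (b ∧ a)) = {1}
EG ((AF q) ∧ (b ∧ a)): greatest fixpoint, start Z0 = {1}, keep only states in Sat with some successor in Z. Already a fixed point.
Sat(EG ((AF q) ∧ (b ∧ a))) = {1}
1 ∈ Sat(EG ((AF q) ∧ (b ∧ a))) = {1}, so the formula holds at 1.

Yes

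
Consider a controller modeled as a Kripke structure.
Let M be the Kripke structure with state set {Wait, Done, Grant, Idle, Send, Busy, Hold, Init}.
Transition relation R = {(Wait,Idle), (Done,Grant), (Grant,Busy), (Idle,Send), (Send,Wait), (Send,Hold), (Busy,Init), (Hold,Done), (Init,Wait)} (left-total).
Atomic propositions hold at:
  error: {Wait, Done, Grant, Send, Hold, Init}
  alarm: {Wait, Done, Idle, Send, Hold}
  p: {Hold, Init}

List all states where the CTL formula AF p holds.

AF p: least fixpoint, start Z0 = {Hold, Init}, add states with every successor in Z. Z1 = {Busy, Hold, Init}; Z2 = {Grant, Busy, Hold, Init}; Z3 = {Done, Grant, Busy, Hold, Init}; fixed.
Sat(AF p) = {Done, Grant, Busy, Hold, Init}

{Done, Grant, Busy, Hold, Init}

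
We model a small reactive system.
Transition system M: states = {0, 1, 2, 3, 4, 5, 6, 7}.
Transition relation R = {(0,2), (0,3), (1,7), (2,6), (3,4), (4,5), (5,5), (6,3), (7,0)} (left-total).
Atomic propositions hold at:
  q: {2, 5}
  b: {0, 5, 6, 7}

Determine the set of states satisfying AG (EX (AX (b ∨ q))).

Sat(b ∨ q) = {0, 2, 5, 6, 7}
Sat(AX (b ∨ q)) = {s : every successor in {0, 2, 5, 6, 7}} = {1, 2, 4, 5, 7}
Sat(EX (AX (b ∨ q))) = {s : some successor in {1, 2, 4, 5, 7}} = {0, 1, 3, 4, 5}
AG (EX (AX (b ∨ q))): greatest fixpoint, start Z0 = {0, 1, 3, 4, 5}, keep only states in Sat with every successor in Z. Z1 = {3, 4, 5}; fixed.
Sat(AG (EX (AX (b ∨ q)))) = {3, 4, 5}

{3, 4, 5}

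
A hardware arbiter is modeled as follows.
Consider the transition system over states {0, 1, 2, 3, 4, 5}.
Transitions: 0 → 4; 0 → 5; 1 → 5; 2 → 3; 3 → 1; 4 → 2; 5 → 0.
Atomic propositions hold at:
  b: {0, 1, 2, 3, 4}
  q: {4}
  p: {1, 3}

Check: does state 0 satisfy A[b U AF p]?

AF p: least fixpoint, start Z0 = {1, 3}, add states with every successor in Z. Z1 = {1, 2, 3}; Z2 = {1, 2, 3, 4}; fixed.
Sat(AF p) = {1, 2, 3, 4}
A[b U AF p]: least fixpoint, start Z0 = Sat(AF p) = {1, 2, 3, 4}, add states in Sat(b) with every successor in Z. Already a fixed point.
Sat(A[b U AF p]) = {1, 2, 3, 4}
0 ∉ Sat(A[b U AF p]) = {1, 2, 3, 4}, so the formula does not hold at 0.

No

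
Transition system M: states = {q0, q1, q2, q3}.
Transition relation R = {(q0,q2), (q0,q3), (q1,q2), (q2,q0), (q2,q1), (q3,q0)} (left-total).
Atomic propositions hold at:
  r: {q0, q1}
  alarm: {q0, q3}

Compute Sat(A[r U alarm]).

{q0, q3}

A[r U alarm]: least fixpoint, start Z0 = Sat(alarm) = {q0, q3}, add states in Sat(r) with every successor in Z. Already a fixed point.
Sat(A[r U alarm]) = {q0, q3}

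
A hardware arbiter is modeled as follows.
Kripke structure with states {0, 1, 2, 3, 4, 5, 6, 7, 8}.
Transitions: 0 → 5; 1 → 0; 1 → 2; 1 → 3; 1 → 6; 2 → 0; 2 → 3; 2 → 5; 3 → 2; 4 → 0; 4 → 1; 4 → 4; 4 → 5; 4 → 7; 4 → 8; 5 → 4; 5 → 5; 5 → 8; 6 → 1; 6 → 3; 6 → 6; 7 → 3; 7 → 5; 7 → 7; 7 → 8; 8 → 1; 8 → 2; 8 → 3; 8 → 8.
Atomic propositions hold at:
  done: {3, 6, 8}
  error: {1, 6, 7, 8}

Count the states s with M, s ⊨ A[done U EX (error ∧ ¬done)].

4

Sat(¬done) = {0, 1, 2, 4, 5, 7}
Sat(error ∧ ¬done) = {1, 7}
Sat(EX (error ∧ ¬done)) = {s : some successor in {1, 7}} = {4, 6, 7, 8}
A[done U EX (error ∧ ¬done)]: least fixpoint, start Z0 = Sat(EX (error ∧ ¬done)) = {4, 6, 7, 8}, add states in Sat(done) with every successor in Z. Already a fixed point.
Sat(A[done U EX (error ∧ ¬done)]) = {4, 6, 7, 8}
|Sat(A[done U EX (error ∧ ¬done)])| = |{4, 6, 7, 8}| = 4.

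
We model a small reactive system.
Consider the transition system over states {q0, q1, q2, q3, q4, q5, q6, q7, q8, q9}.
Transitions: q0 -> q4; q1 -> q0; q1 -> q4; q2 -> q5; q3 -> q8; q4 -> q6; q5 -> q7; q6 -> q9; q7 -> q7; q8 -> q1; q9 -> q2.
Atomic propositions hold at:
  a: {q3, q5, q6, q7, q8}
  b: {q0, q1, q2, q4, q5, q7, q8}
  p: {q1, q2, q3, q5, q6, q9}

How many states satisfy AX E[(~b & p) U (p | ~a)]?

Sat(~b) = {q3, q6, q9}
Sat(~b & p) = {q3, q6, q9}
Sat(~a) = {q0, q1, q2, q4, q9}
Sat(p | ~a) = {q0, q1, q2, q3, q4, q5, q6, q9}
E[(~b & p) U (p | ~a)]: least fixpoint, start Z0 = Sat((p | ~a)) = {q0, q1, q2, q3, q4, q5, q6, q9}, add states in Sat(~b & p) with some successor in Z. Already a fixed point.
Sat(E[(~b & p) U (p | ~a)]) = {q0, q1, q2, q3, q4, q5, q6, q9}
Sat(AX E[(~b & p) U (p | ~a)]) = {s : every successor in {q0, q1, q2, q3, q4, q5, q6, q9}} = {q0, q1, q2, q4, q6, q8, q9}
|Sat(AX E[(~b & p) U (p | ~a)])| = |{q0, q1, q2, q4, q6, q8, q9}| = 7.

7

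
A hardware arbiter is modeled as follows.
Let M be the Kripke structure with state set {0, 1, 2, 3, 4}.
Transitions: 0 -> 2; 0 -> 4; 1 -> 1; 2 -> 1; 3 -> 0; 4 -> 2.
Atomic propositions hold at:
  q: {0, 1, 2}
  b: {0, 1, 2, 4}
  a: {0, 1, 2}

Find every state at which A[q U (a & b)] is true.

Sat(a & b) = {0, 1, 2}
A[q U (a & b)]: least fixpoint, start Z0 = Sat((a & b)) = {0, 1, 2}, add states in Sat(q) with every successor in Z. Already a fixed point.
Sat(A[q U (a & b)]) = {0, 1, 2}

{0, 1, 2}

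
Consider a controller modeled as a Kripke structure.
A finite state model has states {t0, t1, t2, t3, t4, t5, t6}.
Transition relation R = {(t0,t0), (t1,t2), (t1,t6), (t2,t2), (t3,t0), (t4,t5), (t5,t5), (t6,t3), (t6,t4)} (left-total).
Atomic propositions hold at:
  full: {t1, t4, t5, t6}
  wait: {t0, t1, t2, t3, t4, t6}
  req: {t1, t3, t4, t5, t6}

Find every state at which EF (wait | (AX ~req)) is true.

Sat(~req) = {t0, t2}
Sat(AX ~req) = {s : every successor in {t0, t2}} = {t0, t2, t3}
Sat(wait | (AX ~req)) = {t0, t1, t2, t3, t4, t6}
EF (wait | (AX ~req)): least fixpoint, start Z0 = {t0, t1, t2, t3, t4, t6}, add states with some successor in Z. Already a fixed point.
Sat(EF (wait | (AX ~req))) = {t0, t1, t2, t3, t4, t6}

{t0, t1, t2, t3, t4, t6}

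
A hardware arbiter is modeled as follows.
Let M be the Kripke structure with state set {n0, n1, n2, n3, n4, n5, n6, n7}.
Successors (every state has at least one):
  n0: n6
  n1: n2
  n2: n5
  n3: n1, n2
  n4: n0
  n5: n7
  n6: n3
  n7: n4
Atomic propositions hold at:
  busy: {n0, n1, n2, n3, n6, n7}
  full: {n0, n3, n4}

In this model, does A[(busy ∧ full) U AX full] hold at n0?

Sat(busy ∧ full) = {n0, n3}
Sat(AX full) = {s : every successor in {n0, n3, n4}} = {n4, n6, n7}
A[(busy ∧ full) U AX full]: least fixpoint, start Z0 = Sat(AX full) = {n4, n6, n7}, add states in Sat(busy ∧ full) with every successor in Z. Z1 = {n0, n4, n6, n7}; fixed.
Sat(A[(busy ∧ full) U AX full]) = {n0, n4, n6, n7}
n0 ∈ Sat(A[(busy ∧ full) U AX full]) = {n0, n4, n6, n7}, so the formula holds at n0.

Yes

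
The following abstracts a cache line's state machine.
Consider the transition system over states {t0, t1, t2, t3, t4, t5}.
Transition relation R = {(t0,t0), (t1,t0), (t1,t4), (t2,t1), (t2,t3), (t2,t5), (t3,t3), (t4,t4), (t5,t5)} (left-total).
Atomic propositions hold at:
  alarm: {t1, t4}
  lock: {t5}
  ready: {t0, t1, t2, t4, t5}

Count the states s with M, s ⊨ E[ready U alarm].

E[ready U alarm]: least fixpoint, start Z0 = Sat(alarm) = {t1, t4}, add states in Sat(ready) with some successor in Z. Z1 = {t1, t2, t4}; fixed.
Sat(E[ready U alarm]) = {t1, t2, t4}
|Sat(E[ready U alarm])| = |{t1, t2, t4}| = 3.

3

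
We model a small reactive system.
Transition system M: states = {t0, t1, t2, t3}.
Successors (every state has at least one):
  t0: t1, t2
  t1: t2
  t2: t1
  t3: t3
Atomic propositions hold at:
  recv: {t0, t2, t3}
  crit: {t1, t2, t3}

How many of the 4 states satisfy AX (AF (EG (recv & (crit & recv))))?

1

Sat(crit & recv) = {t2, t3}
Sat(recv & (crit & recv)) = {t2, t3}
EG (recv & (crit & recv)): greatest fixpoint, start Z0 = {t2, t3}, keep only states in Sat with some successor in Z. Z1 = {t3}; fixed.
Sat(EG (recv & (crit & recv))) = {t3}
AF (EG (recv & (crit & recv))): least fixpoint, start Z0 = {t3}, add states with every successor in Z. Already a fixed point.
Sat(AF (EG (recv & (crit & recv)))) = {t3}
Sat(AX (AF (EG (recv & (crit & recv))))) = {s : every successor in {t3}} = {t3}
|Sat(AX (AF (EG (recv & (crit & recv)))))| = |{t3}| = 1.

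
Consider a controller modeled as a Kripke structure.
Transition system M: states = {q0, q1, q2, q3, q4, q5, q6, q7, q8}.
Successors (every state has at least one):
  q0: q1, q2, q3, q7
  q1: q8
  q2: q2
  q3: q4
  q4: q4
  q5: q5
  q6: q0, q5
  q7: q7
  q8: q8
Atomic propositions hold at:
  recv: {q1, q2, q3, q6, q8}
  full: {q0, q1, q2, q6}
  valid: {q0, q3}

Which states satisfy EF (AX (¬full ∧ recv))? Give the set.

Sat(¬full) = {q3, q4, q5, q7, q8}
Sat(¬full ∧ recv) = {q3, q8}
Sat(AX (¬full ∧ recv)) = {s : every successor in {q3, q8}} = {q1, q8}
EF (AX (¬full ∧ recv)): least fixpoint, start Z0 = {q1, q8}, add states with some successor in Z. Z1 = {q0, q1, q8}; Z2 = {q0, q1, q6, q8}; fixed.
Sat(EF (AX (¬full ∧ recv))) = {q0, q1, q6, q8}

{q0, q1, q6, q8}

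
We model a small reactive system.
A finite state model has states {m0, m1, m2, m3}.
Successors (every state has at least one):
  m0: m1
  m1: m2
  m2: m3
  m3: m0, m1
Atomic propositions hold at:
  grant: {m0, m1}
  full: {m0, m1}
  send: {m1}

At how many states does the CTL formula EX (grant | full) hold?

Sat(grant | full) = {m0, m1}
Sat(EX (grant | full)) = {s : some successor in {m0, m1}} = {m0, m3}
|Sat(EX (grant | full))| = |{m0, m3}| = 2.

2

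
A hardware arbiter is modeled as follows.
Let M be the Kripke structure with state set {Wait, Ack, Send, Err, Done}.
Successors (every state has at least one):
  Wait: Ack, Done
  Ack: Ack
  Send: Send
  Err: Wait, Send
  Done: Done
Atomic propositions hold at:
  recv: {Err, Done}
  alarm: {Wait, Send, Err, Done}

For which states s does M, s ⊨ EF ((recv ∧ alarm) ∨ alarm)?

Sat(recv ∧ alarm) = {Err, Done}
Sat((recv ∧ alarm) ∨ alarm) = {Wait, Send, Err, Done}
EF ((recv ∧ alarm) ∨ alarm): least fixpoint, start Z0 = {Wait, Send, Err, Done}, add states with some successor in Z. Already a fixed point.
Sat(EF ((recv ∧ alarm) ∨ alarm)) = {Wait, Send, Err, Done}

{Wait, Send, Err, Done}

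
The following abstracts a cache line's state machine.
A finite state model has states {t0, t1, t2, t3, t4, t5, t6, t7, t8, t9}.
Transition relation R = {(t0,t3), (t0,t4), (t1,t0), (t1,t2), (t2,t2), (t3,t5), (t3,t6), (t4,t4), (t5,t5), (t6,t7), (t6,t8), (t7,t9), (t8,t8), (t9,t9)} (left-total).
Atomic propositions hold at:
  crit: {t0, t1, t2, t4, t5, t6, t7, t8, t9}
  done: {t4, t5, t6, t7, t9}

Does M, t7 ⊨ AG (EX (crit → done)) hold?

Sat(crit → done) = {t3, t4, t5, t6, t7, t9}
Sat(EX (crit → done)) = {s : some successor in {t3, t4, t5, t6, t7, t9}} = {t0, t3, t4, t5, t6, t7, t9}
AG (EX (crit → done)): greatest fixpoint, start Z0 = {t0, t3, t4, t5, t6, t7, t9}, keep only states in Sat with every successor in Z. Z1 = {t0, t3, t4, t5, t7, t9}; Z2 = {t0, t4, t5, t7, t9}; Z3 = {t4, t5, t7, t9}; fixed.
Sat(AG (EX (crit → done))) = {t4, t5, t7, t9}
t7 ∈ Sat(AG (EX (crit → done))) = {t4, t5, t7, t9}, so the formula holds at t7.

Yes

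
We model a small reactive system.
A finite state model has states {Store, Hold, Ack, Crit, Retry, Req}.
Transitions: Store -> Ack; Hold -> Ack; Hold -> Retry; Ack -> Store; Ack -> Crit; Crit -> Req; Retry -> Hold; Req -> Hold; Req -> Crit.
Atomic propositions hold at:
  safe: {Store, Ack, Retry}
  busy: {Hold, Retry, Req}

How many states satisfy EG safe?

EG safe: greatest fixpoint, start Z0 = {Store, Ack, Retry}, keep only states in Sat with some successor in Z. Z1 = {Store, Ack}; fixed.
Sat(EG safe) = {Store, Ack}
|Sat(EG safe)| = |{Store, Ack}| = 2.

2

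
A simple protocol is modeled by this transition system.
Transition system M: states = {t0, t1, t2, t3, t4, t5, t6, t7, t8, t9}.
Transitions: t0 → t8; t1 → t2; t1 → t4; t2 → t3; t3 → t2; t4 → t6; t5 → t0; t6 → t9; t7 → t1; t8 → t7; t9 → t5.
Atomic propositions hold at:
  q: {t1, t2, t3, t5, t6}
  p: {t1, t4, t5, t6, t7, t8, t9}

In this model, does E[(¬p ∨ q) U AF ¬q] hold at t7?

Yes

Sat(¬p) = {t0, t2, t3}
Sat(¬p ∨ q) = {t0, t1, t2, t3, t5, t6}
Sat(¬q) = {t0, t4, t7, t8, t9}
AF ¬q: least fixpoint, start Z0 = {t0, t4, t7, t8, t9}, add states with every successor in Z. Z1 = {t0, t4, t5, t6, t7, t8, t9}; fixed.
Sat(AF ¬q) = {t0, t4, t5, t6, t7, t8, t9}
E[(¬p ∨ q) U AF ¬q]: least fixpoint, start Z0 = Sat(AF ¬q) = {t0, t4, t5, t6, t7, t8, t9}, add states in Sat(¬p ∨ q) with some successor in Z. Z1 = {t0, t1, t4, t5, t6, t7, t8, t9}; fixed.
Sat(E[(¬p ∨ q) U AF ¬q]) = {t0, t1, t4, t5, t6, t7, t8, t9}
t7 ∈ Sat(E[(¬p ∨ q) U AF ¬q]) = {t0, t1, t4, t5, t6, t7, t8, t9}, so the formula holds at t7.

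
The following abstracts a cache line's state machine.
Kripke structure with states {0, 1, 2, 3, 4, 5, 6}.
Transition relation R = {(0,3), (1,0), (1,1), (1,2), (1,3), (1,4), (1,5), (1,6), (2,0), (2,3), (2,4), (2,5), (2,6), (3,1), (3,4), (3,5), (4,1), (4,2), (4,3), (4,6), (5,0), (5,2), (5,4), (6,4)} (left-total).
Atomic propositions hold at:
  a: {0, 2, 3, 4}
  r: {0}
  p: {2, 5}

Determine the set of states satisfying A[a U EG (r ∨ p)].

{2, 5}

Sat(r ∨ p) = {0, 2, 5}
EG (r ∨ p): greatest fixpoint, start Z0 = {0, 2, 5}, keep only states in Sat with some successor in Z. Z1 = {2, 5}; fixed.
Sat(EG (r ∨ p)) = {2, 5}
A[a U EG (r ∨ p)]: least fixpoint, start Z0 = Sat(EG (r ∨ p)) = {2, 5}, add states in Sat(a) with every successor in Z. Already a fixed point.
Sat(A[a U EG (r ∨ p)]) = {2, 5}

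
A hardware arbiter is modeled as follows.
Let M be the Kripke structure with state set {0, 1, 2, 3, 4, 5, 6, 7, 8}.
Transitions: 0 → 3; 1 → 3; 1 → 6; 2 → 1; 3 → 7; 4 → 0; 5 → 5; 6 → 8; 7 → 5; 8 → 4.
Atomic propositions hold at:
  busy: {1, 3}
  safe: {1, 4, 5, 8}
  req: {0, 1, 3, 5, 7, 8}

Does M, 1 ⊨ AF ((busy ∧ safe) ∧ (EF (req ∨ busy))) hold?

Yes

Sat(busy ∧ safe) = {1}
Sat(req ∨ busy) = {0, 1, 3, 5, 7, 8}
EF (req ∨ busy): least fixpoint, start Z0 = {0, 1, 3, 5, 7, 8}, add states with some successor in Z. Z1 = {0, 1, 2, 3, 4, 5, 6, 7, 8}; fixed.
Sat(EF (req ∨ busy)) = {0, 1, 2, 3, 4, 5, 6, 7, 8}
Sat((busy ∧ safe) ∧ (EF (req ∨ busy))) = {1}
AF ((busy ∧ safe) ∧ (EF (req ∨ busy))): least fixpoint, start Z0 = {1}, add states with every successor in Z. Z1 = {1, 2}; fixed.
Sat(AF ((busy ∧ safe) ∧ (EF (req ∨ busy)))) = {1, 2}
1 ∈ Sat(AF ((busy ∧ safe) ∧ (EF (req ∨ busy)))) = {1, 2}, so the formula holds at 1.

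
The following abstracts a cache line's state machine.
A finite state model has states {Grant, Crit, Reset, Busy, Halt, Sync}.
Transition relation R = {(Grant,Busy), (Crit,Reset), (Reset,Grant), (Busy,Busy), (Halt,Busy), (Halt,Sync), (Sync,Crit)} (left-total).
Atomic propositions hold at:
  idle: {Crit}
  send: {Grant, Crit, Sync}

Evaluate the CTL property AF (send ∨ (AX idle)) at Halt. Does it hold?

No

Sat(AX idle) = {s : every successor in {Crit}} = {Sync}
Sat(send ∨ (AX idle)) = {Grant, Crit, Sync}
AF (send ∨ (AX idle)): least fixpoint, start Z0 = {Grant, Crit, Sync}, add states with every successor in Z. Z1 = {Grant, Crit, Reset, Sync}; fixed.
Sat(AF (send ∨ (AX idle))) = {Grant, Crit, Reset, Sync}
Halt ∉ Sat(AF (send ∨ (AX idle))) = {Grant, Crit, Reset, Sync}, so the formula does not hold at Halt.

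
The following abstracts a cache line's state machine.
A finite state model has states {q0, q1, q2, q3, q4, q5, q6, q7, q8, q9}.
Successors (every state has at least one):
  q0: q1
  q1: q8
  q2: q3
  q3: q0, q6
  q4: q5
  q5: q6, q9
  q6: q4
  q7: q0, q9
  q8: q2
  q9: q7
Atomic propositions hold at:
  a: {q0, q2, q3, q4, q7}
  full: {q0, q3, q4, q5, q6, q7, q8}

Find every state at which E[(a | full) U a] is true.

Sat(a | full) = {q0, q2, q3, q4, q5, q6, q7, q8}
E[(a | full) U a]: least fixpoint, start Z0 = Sat(a) = {q0, q2, q3, q4, q7}, add states in Sat(a | full) with some successor in Z. Z1 = {q0, q2, q3, q4, q6, q7, q8}; Z2 = {q0, q2, q3, q4, q5, q6, q7, q8}; fixed.
Sat(E[(a | full) U a]) = {q0, q2, q3, q4, q5, q6, q7, q8}

{q0, q2, q3, q4, q5, q6, q7, q8}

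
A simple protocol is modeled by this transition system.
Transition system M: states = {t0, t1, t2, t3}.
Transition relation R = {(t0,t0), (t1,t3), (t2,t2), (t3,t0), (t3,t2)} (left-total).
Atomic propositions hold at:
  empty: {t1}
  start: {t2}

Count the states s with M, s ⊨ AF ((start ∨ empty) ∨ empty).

Sat(start ∨ empty) = {t1, t2}
Sat((start ∨ empty) ∨ empty) = {t1, t2}
AF ((start ∨ empty) ∨ empty): least fixpoint, start Z0 = {t1, t2}, add states with every successor in Z. Already a fixed point.
Sat(AF ((start ∨ empty) ∨ empty)) = {t1, t2}
|Sat(AF ((start ∨ empty) ∨ empty))| = |{t1, t2}| = 2.

2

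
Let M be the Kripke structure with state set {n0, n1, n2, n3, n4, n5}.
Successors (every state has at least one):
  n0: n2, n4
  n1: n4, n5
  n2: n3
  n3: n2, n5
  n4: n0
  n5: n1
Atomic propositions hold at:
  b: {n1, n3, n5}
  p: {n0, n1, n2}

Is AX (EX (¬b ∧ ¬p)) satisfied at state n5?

Yes

Sat(¬b) = {n0, n2, n4}
Sat(¬p) = {n3, n4, n5}
Sat(¬b ∧ ¬p) = {n4}
Sat(EX (¬b ∧ ¬p)) = {s : some successor in {n4}} = {n0, n1}
Sat(AX (EX (¬b ∧ ¬p))) = {s : every successor in {n0, n1}} = {n4, n5}
n5 ∈ Sat(AX (EX (¬b ∧ ¬p))) = {n4, n5}, so the formula holds at n5.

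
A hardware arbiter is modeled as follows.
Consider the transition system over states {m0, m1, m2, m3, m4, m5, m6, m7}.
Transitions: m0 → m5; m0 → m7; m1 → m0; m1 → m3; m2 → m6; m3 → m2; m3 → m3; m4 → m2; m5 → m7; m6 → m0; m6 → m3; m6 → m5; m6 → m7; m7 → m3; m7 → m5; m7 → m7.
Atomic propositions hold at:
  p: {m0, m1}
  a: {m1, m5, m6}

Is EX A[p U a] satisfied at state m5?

No

A[p U a]: least fixpoint, start Z0 = Sat(a) = {m1, m5, m6}, add states in Sat(p) with every successor in Z. Already a fixed point.
Sat(A[p U a]) = {m1, m5, m6}
Sat(EX A[p U a]) = {s : some successor in {m1, m5, m6}} = {m0, m2, m6, m7}
m5 ∉ Sat(EX A[p U a]) = {m0, m2, m6, m7}, so the formula does not hold at m5.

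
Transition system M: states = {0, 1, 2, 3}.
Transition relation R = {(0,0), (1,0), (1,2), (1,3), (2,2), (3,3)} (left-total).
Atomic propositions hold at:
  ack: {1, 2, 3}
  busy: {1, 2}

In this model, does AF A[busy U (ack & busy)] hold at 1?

Sat(ack & busy) = {1, 2}
A[busy U (ack & busy)]: least fixpoint, start Z0 = Sat((ack & busy)) = {1, 2}, add states in Sat(busy) with every successor in Z. Already a fixed point.
Sat(A[busy U (ack & busy)]) = {1, 2}
AF A[busy U (ack & busy)]: least fixpoint, start Z0 = {1, 2}, add states with every successor in Z. Already a fixed point.
Sat(AF A[busy U (ack & busy)]) = {1, 2}
1 ∈ Sat(AF A[busy U (ack & busy)]) = {1, 2}, so the formula holds at 1.

Yes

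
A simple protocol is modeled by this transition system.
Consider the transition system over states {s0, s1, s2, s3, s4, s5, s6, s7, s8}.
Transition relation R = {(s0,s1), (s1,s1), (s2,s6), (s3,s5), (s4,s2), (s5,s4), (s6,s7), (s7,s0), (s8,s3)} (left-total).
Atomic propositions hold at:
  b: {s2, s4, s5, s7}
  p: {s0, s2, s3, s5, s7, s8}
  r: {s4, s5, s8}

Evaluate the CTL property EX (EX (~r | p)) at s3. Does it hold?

No

Sat(~r) = {s0, s1, s2, s3, s6, s7}
Sat(~r | p) = {s0, s1, s2, s3, s5, s6, s7, s8}
Sat(EX (~r | p)) = {s : some successor in {s0, s1, s2, s3, s5, s6, s7, s8}} = {s0, s1, s2, s3, s4, s6, s7, s8}
Sat(EX (EX (~r | p))) = {s : some successor in {s0, s1, s2, s3, s4, s6, s7, s8}} = {s0, s1, s2, s4, s5, s6, s7, s8}
s3 ∉ Sat(EX (EX (~r | p))) = {s0, s1, s2, s4, s5, s6, s7, s8}, so the formula does not hold at s3.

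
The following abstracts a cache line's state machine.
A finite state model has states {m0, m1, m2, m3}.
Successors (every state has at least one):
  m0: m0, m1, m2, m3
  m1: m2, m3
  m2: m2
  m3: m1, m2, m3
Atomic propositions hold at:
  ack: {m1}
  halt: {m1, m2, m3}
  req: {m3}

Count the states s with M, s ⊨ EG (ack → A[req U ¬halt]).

3

Sat(¬halt) = {m0}
A[req U ¬halt]: least fixpoint, start Z0 = Sat(¬halt) = {m0}, add states in Sat(req) with every successor in Z. Already a fixed point.
Sat(A[req U ¬halt]) = {m0}
Sat(ack → A[req U ¬halt]) = {m0, m2, m3}
EG (ack → A[req U ¬halt]): greatest fixpoint, start Z0 = {m0, m2, m3}, keep only states in Sat with some successor in Z. Already a fixed point.
Sat(EG (ack → A[req U ¬halt])) = {m0, m2, m3}
|Sat(EG (ack → A[req U ¬halt]))| = |{m0, m2, m3}| = 3.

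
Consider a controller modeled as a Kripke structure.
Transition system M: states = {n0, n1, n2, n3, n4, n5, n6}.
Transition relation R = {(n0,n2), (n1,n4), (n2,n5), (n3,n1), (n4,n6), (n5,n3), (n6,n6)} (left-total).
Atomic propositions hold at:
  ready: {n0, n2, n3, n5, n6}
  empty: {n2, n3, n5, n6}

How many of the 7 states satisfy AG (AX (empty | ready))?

Sat(empty | ready) = {n0, n2, n3, n5, n6}
Sat(AX (empty | ready)) = {s : every successor in {n0, n2, n3, n5, n6}} = {n0, n2, n4, n5, n6}
AG (AX (empty | ready)): greatest fixpoint, start Z0 = {n0, n2, n4, n5, n6}, keep only states in Sat with every successor in Z. Z1 = {n0, n2, n4, n6}; Z2 = {n0, n4, n6}; Z3 = {n4, n6}; fixed.
Sat(AG (AX (empty | ready))) = {n4, n6}
|Sat(AG (AX (empty | ready)))| = |{n4, n6}| = 2.

2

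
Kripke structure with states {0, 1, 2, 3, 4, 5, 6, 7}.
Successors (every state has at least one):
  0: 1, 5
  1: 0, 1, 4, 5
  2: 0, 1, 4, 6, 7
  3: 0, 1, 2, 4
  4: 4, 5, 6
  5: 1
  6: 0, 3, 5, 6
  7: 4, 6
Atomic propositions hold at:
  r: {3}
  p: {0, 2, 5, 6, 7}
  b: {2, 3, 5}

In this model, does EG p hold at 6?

Yes

EG p: greatest fixpoint, start Z0 = {0, 2, 5, 6, 7}, keep only states in Sat with some successor in Z. Z1 = {0, 2, 6, 7}; Z2 = {2, 6, 7}; fixed.
Sat(EG p) = {2, 6, 7}
6 ∈ Sat(EG p) = {2, 6, 7}, so the formula holds at 6.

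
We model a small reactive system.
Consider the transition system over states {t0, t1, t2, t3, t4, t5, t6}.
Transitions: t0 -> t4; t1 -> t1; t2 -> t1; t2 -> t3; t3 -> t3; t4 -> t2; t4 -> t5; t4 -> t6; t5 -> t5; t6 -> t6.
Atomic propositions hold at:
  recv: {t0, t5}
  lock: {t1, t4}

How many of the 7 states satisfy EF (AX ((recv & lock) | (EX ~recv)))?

Sat(recv & lock) = ∅
Sat(~recv) = {t1, t2, t3, t4, t6}
Sat(EX ~recv) = {s : some successor in {t1, t2, t3, t4, t6}} = {t0, t1, t2, t3, t4, t6}
Sat((recv & lock) | (EX ~recv)) = {t0, t1, t2, t3, t4, t6}
Sat(AX ((recv & lock) | (EX ~recv))) = {s : every successor in {t0, t1, t2, t3, t4, t6}} = {t0, t1, t2, t3, t6}
EF (AX ((recv & lock) | (EX ~recv))): least fixpoint, start Z0 = {t0, t1, t2, t3, t6}, add states with some successor in Z. Z1 = {t0, t1, t2, t3, t4, t6}; fixed.
Sat(EF (AX ((recv & lock) | (EX ~recv)))) = {t0, t1, t2, t3, t4, t6}
|Sat(EF (AX ((recv & lock) | (EX ~recv))))| = |{t0, t1, t2, t3, t4, t6}| = 6.

6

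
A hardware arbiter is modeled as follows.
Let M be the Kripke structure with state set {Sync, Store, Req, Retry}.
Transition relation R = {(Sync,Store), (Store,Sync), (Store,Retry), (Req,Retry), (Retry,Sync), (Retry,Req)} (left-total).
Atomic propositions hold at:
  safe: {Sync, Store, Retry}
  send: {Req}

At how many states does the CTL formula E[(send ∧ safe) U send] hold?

1

Sat(send ∧ safe) = ∅
E[(send ∧ safe) U send]: least fixpoint, start Z0 = Sat(send) = {Req}, add states in Sat(send ∧ safe) with some successor in Z. Already a fixed point.
Sat(E[(send ∧ safe) U send]) = {Req}
|Sat(E[(send ∧ safe) U send])| = |{Req}| = 1.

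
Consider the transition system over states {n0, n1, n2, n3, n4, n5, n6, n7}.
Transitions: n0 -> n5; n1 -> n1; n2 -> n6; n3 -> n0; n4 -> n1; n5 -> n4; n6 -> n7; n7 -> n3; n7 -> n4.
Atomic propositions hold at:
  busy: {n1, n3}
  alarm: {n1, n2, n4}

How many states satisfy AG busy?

1

AG busy: greatest fixpoint, start Z0 = {n1, n3}, keep only states in Sat with every successor in Z. Z1 = {n1}; fixed.
Sat(AG busy) = {n1}
|Sat(AG busy)| = |{n1}| = 1.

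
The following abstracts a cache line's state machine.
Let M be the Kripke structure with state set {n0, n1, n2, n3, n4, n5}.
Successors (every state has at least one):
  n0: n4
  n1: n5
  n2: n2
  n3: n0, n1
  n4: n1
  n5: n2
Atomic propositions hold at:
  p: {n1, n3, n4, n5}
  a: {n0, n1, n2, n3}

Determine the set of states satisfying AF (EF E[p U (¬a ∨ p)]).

Sat(¬a) = {n4, n5}
Sat(¬a ∨ p) = {n1, n3, n4, n5}
E[p U (¬a ∨ p)]: least fixpoint, start Z0 = Sat((¬a ∨ p)) = {n1, n3, n4, n5}, add states in Sat(p) with some successor in Z. Already a fixed point.
Sat(E[p U (¬a ∨ p)]) = {n1, n3, n4, n5}
EF E[p U (¬a ∨ p)]: least fixpoint, start Z0 = {n1, n3, n4, n5}, add states with some successor in Z. Z1 = {n0, n1, n3, n4, n5}; fixed.
Sat(EF E[p U (¬a ∨ p)]) = {n0, n1, n3, n4, n5}
AF (EF E[p U (¬a ∨ p)]): least fixpoint, start Z0 = {n0, n1, n3, n4, n5}, add states with every successor in Z. Already a fixed point.
Sat(AF (EF E[p U (¬a ∨ p)])) = {n0, n1, n3, n4, n5}

{n0, n1, n3, n4, n5}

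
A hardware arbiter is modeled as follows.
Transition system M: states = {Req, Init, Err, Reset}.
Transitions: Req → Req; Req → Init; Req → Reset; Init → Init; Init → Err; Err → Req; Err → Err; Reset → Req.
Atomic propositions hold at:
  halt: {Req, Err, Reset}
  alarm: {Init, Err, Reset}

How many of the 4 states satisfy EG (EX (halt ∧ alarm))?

3

Sat(halt ∧ alarm) = {Err, Reset}
Sat(EX (halt ∧ alarm)) = {s : some successor in {Err, Reset}} = {Req, Init, Err}
EG (EX (halt ∧ alarm)): greatest fixpoint, start Z0 = {Req, Init, Err}, keep only states in Sat with some successor in Z. Already a fixed point.
Sat(EG (EX (halt ∧ alarm))) = {Req, Init, Err}
|Sat(EG (EX (halt ∧ alarm)))| = |{Req, Init, Err}| = 3.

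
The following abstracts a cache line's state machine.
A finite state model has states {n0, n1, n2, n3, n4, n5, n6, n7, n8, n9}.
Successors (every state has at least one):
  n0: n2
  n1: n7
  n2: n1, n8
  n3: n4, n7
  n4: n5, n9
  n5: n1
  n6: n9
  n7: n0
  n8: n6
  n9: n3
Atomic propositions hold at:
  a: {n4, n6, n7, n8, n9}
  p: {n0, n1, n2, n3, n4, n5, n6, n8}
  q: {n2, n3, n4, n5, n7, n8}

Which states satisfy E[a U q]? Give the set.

{n2, n3, n4, n5, n6, n7, n8, n9}

E[a U q]: least fixpoint, start Z0 = Sat(q) = {n2, n3, n4, n5, n7, n8}, add states in Sat(a) with some successor in Z. Z1 = {n2, n3, n4, n5, n7, n8, n9}; Z2 = {n2, n3, n4, n5, n6, n7, n8, n9}; fixed.
Sat(E[a U q]) = {n2, n3, n4, n5, n6, n7, n8, n9}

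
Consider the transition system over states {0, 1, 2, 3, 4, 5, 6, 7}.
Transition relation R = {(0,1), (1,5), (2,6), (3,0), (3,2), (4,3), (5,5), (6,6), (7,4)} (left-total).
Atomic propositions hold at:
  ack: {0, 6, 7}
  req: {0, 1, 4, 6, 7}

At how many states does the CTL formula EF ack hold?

EF ack: least fixpoint, start Z0 = {0, 6, 7}, add states with some successor in Z. Z1 = {0, 2, 3, 6, 7}; Z2 = {0, 2, 3, 4, 6, 7}; fixed.
Sat(EF ack) = {0, 2, 3, 4, 6, 7}
|Sat(EF ack)| = |{0, 2, 3, 4, 6, 7}| = 6.

6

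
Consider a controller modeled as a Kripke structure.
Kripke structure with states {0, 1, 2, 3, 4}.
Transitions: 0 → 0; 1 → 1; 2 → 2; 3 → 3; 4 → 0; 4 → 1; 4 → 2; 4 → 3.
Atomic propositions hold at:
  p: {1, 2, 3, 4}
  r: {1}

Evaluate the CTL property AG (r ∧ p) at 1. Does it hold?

Yes

Sat(r ∧ p) = {1}
AG (r ∧ p): greatest fixpoint, start Z0 = {1}, keep only states in Sat with every successor in Z. Already a fixed point.
Sat(AG (r ∧ p)) = {1}
1 ∈ Sat(AG (r ∧ p)) = {1}, so the formula holds at 1.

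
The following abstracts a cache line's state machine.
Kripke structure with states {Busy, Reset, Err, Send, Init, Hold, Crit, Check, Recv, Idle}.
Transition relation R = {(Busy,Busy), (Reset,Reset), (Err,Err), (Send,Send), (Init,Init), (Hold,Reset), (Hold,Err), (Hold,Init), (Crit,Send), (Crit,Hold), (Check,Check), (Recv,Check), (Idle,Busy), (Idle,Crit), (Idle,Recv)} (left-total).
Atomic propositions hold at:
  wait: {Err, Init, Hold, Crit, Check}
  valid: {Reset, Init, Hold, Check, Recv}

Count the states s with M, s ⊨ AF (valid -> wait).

9

Sat(valid -> wait) = {Busy, Err, Send, Init, Hold, Crit, Check, Idle}
AF (valid -> wait): least fixpoint, start Z0 = {Busy, Err, Send, Init, Hold, Crit, Check, Idle}, add states with every successor in Z. Z1 = {Busy, Err, Send, Init, Hold, Crit, Check, Recv, Idle}; fixed.
Sat(AF (valid -> wait)) = {Busy, Err, Send, Init, Hold, Crit, Check, Recv, Idle}
|Sat(AF (valid -> wait))| = |{Busy, Err, Send, Init, Hold, Crit, Check, Recv, Idle}| = 9.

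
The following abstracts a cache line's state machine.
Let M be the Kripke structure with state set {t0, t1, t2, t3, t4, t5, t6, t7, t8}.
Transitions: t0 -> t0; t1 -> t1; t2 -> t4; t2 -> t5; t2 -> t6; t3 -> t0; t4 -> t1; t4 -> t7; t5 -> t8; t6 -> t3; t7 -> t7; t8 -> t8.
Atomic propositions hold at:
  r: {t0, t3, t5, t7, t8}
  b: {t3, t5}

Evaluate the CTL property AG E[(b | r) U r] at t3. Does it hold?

Yes

Sat(b | r) = {t0, t3, t5, t7, t8}
E[(b | r) U r]: least fixpoint, start Z0 = Sat(r) = {t0, t3, t5, t7, t8}, add states in Sat(b | r) with some successor in Z. Already a fixed point.
Sat(E[(b | r) U r]) = {t0, t3, t5, t7, t8}
AG E[(b | r) U r]: greatest fixpoint, start Z0 = {t0, t3, t5, t7, t8}, keep only states in Sat with every successor in Z. Already a fixed point.
Sat(AG E[(b | r) U r]) = {t0, t3, t5, t7, t8}
t3 ∈ Sat(AG E[(b | r) U r]) = {t0, t3, t5, t7, t8}, so the formula holds at t3.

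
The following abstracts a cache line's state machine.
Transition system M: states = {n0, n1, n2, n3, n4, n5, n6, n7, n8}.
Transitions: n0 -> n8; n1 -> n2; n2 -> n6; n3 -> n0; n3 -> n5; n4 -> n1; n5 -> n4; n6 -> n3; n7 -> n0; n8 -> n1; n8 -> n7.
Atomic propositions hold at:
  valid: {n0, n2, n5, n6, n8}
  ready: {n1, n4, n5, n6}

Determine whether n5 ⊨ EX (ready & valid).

Sat(ready & valid) = {n5, n6}
Sat(EX (ready & valid)) = {s : some successor in {n5, n6}} = {n2, n3}
n5 ∉ Sat(EX (ready & valid)) = {n2, n3}, so the formula does not hold at n5.

No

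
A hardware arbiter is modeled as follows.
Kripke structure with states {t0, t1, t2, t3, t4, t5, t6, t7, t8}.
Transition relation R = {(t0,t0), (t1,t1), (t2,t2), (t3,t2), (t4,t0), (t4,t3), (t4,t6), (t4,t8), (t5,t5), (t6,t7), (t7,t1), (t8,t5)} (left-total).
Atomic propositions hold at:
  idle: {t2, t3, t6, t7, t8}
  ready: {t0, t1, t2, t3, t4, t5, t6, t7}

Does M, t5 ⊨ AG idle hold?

AG idle: greatest fixpoint, start Z0 = {t2, t3, t6, t7, t8}, keep only states in Sat with every successor in Z. Z1 = {t2, t3, t6}; Z2 = {t2, t3}; fixed.
Sat(AG idle) = {t2, t3}
t5 ∉ Sat(AG idle) = {t2, t3}, so the formula does not hold at t5.

No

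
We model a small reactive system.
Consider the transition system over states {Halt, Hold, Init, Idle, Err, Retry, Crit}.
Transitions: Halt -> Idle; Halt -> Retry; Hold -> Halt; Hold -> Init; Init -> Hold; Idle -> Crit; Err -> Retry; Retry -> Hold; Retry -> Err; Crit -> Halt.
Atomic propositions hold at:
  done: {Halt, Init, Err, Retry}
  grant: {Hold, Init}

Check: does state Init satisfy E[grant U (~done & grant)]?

Sat(~done) = {Hold, Idle, Crit}
Sat(~done & grant) = {Hold}
E[grant U (~done & grant)]: least fixpoint, start Z0 = Sat((~done & grant)) = {Hold}, add states in Sat(grant) with some successor in Z. Z1 = {Hold, Init}; fixed.
Sat(E[grant U (~done & grant)]) = {Hold, Init}
Init ∈ Sat(E[grant U (~done & grant)]) = {Hold, Init}, so the formula holds at Init.

Yes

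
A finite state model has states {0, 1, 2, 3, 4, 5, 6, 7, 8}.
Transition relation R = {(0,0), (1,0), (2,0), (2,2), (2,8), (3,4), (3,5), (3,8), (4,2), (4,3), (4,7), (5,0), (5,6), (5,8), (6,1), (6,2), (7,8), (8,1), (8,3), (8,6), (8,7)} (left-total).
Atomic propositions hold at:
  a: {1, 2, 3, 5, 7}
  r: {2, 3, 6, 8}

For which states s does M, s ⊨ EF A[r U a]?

A[r U a]: least fixpoint, start Z0 = Sat(a) = {1, 2, 3, 5, 7}, add states in Sat(r) with every successor in Z. Z1 = {1, 2, 3, 5, 6, 7}; Z2 = {1, 2, 3, 5, 6, 7, 8}; fixed.
Sat(A[r U a]) = {1, 2, 3, 5, 6, 7, 8}
EF A[r U a]: least fixpoint, start Z0 = {1, 2, 3, 5, 6, 7, 8}, add states with some successor in Z. Z1 = {1, 2, 3, 4, 5, 6, 7, 8}; fixed.
Sat(EF A[r U a]) = {1, 2, 3, 4, 5, 6, 7, 8}

{1, 2, 3, 4, 5, 6, 7, 8}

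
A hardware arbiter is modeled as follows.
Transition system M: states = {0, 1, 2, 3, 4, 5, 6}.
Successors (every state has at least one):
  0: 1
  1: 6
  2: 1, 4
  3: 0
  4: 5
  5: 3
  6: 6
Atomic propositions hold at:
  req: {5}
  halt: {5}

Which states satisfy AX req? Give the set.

{4}

Sat(AX req) = {s : every successor in {5}} = {4}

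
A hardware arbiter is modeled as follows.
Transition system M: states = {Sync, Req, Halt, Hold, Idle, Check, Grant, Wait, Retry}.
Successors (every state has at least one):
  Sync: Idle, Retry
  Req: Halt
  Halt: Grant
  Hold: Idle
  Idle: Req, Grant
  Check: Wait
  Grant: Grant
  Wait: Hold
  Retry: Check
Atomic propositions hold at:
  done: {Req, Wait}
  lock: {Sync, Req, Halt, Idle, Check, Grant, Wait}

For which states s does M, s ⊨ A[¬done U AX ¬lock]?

{Check, Wait, Retry}

Sat(¬done) = {Sync, Halt, Hold, Idle, Check, Grant, Retry}
Sat(¬lock) = {Hold, Retry}
Sat(AX ¬lock) = {s : every successor in {Hold, Retry}} = {Wait}
A[¬done U AX ¬lock]: least fixpoint, start Z0 = Sat(AX ¬lock) = {Wait}, add states in Sat(¬done) with every successor in Z. Z1 = {Check, Wait}; Z2 = {Check, Wait, Retry}; fixed.
Sat(A[¬done U AX ¬lock]) = {Check, Wait, Retry}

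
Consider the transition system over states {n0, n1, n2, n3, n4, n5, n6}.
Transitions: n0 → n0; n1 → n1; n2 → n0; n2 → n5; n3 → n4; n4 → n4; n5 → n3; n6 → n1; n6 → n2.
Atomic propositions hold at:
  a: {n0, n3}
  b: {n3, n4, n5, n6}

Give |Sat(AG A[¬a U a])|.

1

Sat(¬a) = {n1, n2, n4, n5, n6}
A[¬a U a]: least fixpoint, start Z0 = Sat(a) = {n0, n3}, add states in Sat(¬a) with every successor in Z. Z1 = {n0, n3, n5}; Z2 = {n0, n2, n3, n5}; fixed.
Sat(A[¬a U a]) = {n0, n2, n3, n5}
AG A[¬a U a]: greatest fixpoint, start Z0 = {n0, n2, n3, n5}, keep only states in Sat with every successor in Z. Z1 = {n0, n2, n5}; Z2 = {n0, n2}; Z3 = {n0}; fixed.
Sat(AG A[¬a U a]) = {n0}
|Sat(AG A[¬a U a])| = |{n0}| = 1.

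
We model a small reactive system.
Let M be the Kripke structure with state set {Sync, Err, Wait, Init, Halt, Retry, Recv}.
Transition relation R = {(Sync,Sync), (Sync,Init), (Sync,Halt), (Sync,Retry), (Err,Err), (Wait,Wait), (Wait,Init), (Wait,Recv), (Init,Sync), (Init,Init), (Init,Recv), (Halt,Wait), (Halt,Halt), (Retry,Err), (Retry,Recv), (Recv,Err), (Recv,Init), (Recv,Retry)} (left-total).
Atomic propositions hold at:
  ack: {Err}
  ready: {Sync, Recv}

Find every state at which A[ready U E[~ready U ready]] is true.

Sat(~ready) = {Err, Wait, Init, Halt, Retry}
E[~ready U ready]: least fixpoint, start Z0 = Sat(ready) = {Sync, Recv}, add states in Sat(~ready) with some successor in Z. Z1 = {Sync, Wait, Init, Retry, Recv}; Z2 = {Sync, Wait, Init, Halt, Retry, Recv}; fixed.
Sat(E[~ready U ready]) = {Sync, Wait, Init, Halt, Retry, Recv}
A[ready U E[~ready U ready]]: least fixpoint, start Z0 = Sat(E[~ready U ready]) = {Sync, Wait, Init, Halt, Retry, Recv}, add states in Sat(ready) with every successor in Z. Already a fixed point.
Sat(A[ready U E[~ready U ready]]) = {Sync, Wait, Init, Halt, Retry, Recv}

{Sync, Wait, Init, Halt, Retry, Recv}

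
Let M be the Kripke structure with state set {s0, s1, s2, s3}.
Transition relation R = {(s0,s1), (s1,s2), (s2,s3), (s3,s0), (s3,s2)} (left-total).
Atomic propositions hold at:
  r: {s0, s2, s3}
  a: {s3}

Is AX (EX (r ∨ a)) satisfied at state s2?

Sat(r ∨ a) = {s0, s2, s3}
Sat(EX (r ∨ a)) = {s : some successor in {s0, s2, s3}} = {s1, s2, s3}
Sat(AX (EX (r ∨ a))) = {s : every successor in {s1, s2, s3}} = {s0, s1, s2}
s2 ∈ Sat(AX (EX (r ∨ a))) = {s0, s1, s2}, so the formula holds at s2.

Yes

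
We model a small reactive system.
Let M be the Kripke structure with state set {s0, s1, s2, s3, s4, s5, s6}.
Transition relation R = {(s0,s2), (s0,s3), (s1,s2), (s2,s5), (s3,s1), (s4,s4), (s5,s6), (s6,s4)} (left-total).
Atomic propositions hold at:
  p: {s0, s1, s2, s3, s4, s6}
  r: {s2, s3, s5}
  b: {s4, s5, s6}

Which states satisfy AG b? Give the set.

{s4, s5, s6}

AG b: greatest fixpoint, start Z0 = {s4, s5, s6}, keep only states in Sat with every successor in Z. Already a fixed point.
Sat(AG b) = {s4, s5, s6}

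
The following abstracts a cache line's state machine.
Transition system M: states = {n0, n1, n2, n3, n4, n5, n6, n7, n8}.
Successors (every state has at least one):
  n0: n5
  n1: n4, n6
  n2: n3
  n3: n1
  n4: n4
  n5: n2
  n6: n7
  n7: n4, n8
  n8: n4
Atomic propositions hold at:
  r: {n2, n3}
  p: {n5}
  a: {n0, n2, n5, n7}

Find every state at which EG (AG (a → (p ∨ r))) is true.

{n4, n8}

Sat(p ∨ r) = {n2, n3, n5}
Sat(a → (p ∨ r)) = {n1, n2, n3, n4, n5, n6, n8}
AG (a → (p ∨ r)): greatest fixpoint, start Z0 = {n1, n2, n3, n4, n5, n6, n8}, keep only states in Sat with every successor in Z. Z1 = {n1, n2, n3, n4, n5, n8}; Z2 = {n2, n3, n4, n5, n8}; Z3 = {n2, n4, n5, n8}; Z4 = {n4, n5, n8}; Z5 = {n4, n8}; fixed.
Sat(AG (a → (p ∨ r))) = {n4, n8}
EG (AG (a → (p ∨ r))): greatest fixpoint, start Z0 = {n4, n8}, keep only states in Sat with some successor in Z. Already a fixed point.
Sat(EG (AG (a → (p ∨ r)))) = {n4, n8}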